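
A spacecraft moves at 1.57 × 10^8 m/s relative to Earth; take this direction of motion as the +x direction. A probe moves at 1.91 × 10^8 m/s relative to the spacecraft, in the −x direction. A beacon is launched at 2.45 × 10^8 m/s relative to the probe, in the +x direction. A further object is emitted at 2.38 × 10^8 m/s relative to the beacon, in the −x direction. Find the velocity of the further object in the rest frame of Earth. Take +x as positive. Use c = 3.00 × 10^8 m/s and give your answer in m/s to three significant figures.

Apply u = (u' + v)/(1 + u'v/c²) successively, working outward toward Earth.
(Dividing each given speed by c = 3.00 × 10^8 m/s to work in units of c.)
Start: velocity of the spacecraft relative to Earth = 0.5233c.
Compose with the probe (u' = -0.637 in the spacecraft frame): u_1 = (-0.637 + 0.523) / (1 + (-0.637)·0.523) = -0.1133/0.6668 = -0.1700.
Compose with the beacon (u' = 0.817 in the probe frame): u_2 = (0.817 + (-0.170)) / (1 + 0.817·(-0.170)) = 0.6467/0.8612 = 0.7509.
Compose with the further object (u' = -0.793 in the beacon frame): u_3 = (-0.793 + 0.751) / (1 + (-0.793)·0.751) = -0.0424/0.4043 = -0.1049.
So u = -0.1049 × 3.00 × 10^8 m/s.

-3.15 × 10^7 m/s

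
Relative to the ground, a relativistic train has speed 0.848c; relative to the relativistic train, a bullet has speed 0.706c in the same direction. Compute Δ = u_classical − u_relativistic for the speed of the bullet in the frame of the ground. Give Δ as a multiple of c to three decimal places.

Galilean: u_cl = 0.706 + 0.848 = 1.5540.
Relativistic: u_rel = (0.706 + 0.848) / (1 + 0.706·0.848) = 1.5540/1.5987 = 0.9720.
Δ = 1.5540 − 0.9720 = 0.5820.
(The classical prediction exceeds c; the relativistic result does not.)

Δ = 0.582c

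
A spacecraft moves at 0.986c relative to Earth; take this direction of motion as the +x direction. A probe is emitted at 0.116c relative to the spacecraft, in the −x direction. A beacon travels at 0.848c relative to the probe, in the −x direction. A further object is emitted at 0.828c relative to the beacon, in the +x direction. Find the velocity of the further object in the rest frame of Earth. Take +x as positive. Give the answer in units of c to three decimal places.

+0.980c

Apply u = (u' + v)/(1 + u'v/c²) successively, working outward toward Earth.
Start: velocity of the spacecraft relative to Earth = 0.9860c.
Compose with the probe (u' = -0.116 in the spacecraft frame): u_1 = (-0.116 + 0.986) / (1 + (-0.116)·0.986) = 0.8700/0.8856 = 0.9824.
Compose with the beacon (u' = -0.848 in the probe frame): u_2 = (-0.848 + 0.982) / (1 + (-0.848)·0.982) = 0.1344/0.1670 = 0.8047.
Compose with the further object (u' = 0.828 in the beacon frame): u_3 = (0.828 + 0.805) / (1 + 0.828·0.805) = 1.6327/1.6663 = 0.9798.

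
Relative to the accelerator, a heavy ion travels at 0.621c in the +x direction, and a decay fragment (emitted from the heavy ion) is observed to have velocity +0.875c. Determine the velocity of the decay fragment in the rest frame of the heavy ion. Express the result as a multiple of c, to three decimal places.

+0.556c

Invert the composition law: u' = (u − v)/(1 − uv/c²).
u' = (0.875 − 0.621) / (1 − (0.875)(0.621)) = 0.2540/0.4566 = 0.5563.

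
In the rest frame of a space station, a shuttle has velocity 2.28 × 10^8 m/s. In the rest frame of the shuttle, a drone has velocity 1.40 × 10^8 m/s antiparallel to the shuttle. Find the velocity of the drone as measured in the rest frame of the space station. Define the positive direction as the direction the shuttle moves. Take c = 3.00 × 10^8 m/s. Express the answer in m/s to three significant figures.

In units of c (dividing by 3.00 × 10^8 m/s): v = 0.760, u' = -0.467.
u = (u' + v)/(1 + u'v/c²):
u = (-0.467 + 0.760) / (1 + (-0.467)·0.760) = 0.2933/0.6453 = 0.4545
Converting back: u = 0.4545 × 3.00 × 10^8 m/s.

+1.36 × 10^8 m/s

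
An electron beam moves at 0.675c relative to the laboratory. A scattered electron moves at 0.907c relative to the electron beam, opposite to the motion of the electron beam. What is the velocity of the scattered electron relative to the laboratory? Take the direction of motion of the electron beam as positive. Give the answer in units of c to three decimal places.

With v = 0.675 and u' = -0.907 (in units of c),
u = (u' + v)/(1 + u'v/c²):
u = (-0.907 + 0.675) / (1 + (-0.907)·0.675) = -0.2320/0.3878 = -0.5983

-0.598c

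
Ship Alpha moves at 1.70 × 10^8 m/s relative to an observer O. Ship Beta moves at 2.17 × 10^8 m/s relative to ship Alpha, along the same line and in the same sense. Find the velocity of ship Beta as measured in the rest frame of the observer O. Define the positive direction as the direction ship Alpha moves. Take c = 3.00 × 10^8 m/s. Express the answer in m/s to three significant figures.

2.74 × 10^8 m/s

In units of c (dividing by 3.00 × 10^8 m/s): v = 0.567, u' = 0.723.
u = (u' + v)/(1 + u'v/c²):
u = (0.723 + 0.567) / (1 + 0.723·0.567) = 1.2900/1.4099 = 0.9150
(Galilean addition would give +1.290c, exceeding c.)
Converting back: u = 0.9150 × 3.00 × 10^8 m/s.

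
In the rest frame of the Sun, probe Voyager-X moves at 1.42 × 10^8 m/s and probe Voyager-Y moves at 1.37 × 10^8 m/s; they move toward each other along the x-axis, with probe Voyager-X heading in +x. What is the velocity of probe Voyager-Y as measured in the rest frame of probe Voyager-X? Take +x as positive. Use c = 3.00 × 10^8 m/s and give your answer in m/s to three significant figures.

-2.29 × 10^8 m/s

β_A = 0.473, β_B = -0.457 (dividing each by c = 3.00 × 10^8 m/s).
Transform to A's frame with the inverse velocity-addition law: u' = (u − v)/(1 − uv/c²), taking u = β_B and v = β_A.
u' = (-0.457 − 0.473) / (1 − (0.473)(-0.457)) = -0.9300/1.2162 = -0.7647.
u' = -0.7647 × 3.00 × 10^8 m/s.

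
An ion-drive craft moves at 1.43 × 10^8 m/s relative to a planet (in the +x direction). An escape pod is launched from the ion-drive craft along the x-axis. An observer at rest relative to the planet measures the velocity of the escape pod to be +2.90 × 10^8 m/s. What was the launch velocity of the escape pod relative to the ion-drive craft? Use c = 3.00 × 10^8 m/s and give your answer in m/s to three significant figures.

v = 0.477c, u = 0.967c.
Invert the composition law: u' = (u − v)/(1 − uv/c²).
u' = (0.967 − 0.477) / (1 − (0.967)(0.477)) = 0.4900/0.5392 = 0.9087.
u' = 0.9087 × 3.00 × 10^8 m/s.

+2.73 × 10^8 m/s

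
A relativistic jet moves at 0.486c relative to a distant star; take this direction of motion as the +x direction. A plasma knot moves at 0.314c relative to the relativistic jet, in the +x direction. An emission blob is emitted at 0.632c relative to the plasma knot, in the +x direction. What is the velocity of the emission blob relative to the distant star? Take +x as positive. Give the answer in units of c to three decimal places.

Apply u = (u' + v)/(1 + u'v/c²) successively, working outward toward the distant star.
Start: velocity of the relativistic jet relative to the distant star = 0.4860c.
Compose with the plasma knot (u' = 0.314 in the relativistic jet frame): u_1 = (0.314 + 0.486) / (1 + 0.314·0.486) = 0.8000/1.1526 = 0.6941.
Compose with the emission blob (u' = 0.632 in the plasma knot frame): u_2 = (0.632 + 0.694) / (1 + 0.632·0.694) = 1.3261/1.4387 = 0.9217.

0.922c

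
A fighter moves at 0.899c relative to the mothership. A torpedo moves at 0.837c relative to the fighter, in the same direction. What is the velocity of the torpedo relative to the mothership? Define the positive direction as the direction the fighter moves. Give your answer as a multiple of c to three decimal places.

0.991c

With v = 0.899 and u' = 0.837 (in units of c),
u = (u' + v)/(1 + u'v/c²):
u = (0.837 + 0.899) / (1 + 0.837·0.899) = 1.7360/1.7525 = 0.9906
(Galilean addition would give +1.736c, exceeding c.)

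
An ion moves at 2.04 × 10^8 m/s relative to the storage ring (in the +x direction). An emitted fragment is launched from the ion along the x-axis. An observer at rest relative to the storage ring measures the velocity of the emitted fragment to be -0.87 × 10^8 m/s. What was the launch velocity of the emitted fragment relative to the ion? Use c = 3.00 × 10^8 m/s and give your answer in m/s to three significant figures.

-2.43 × 10^8 m/s

v = 0.680c, u = -0.290c.
Invert the composition law: u' = (u − v)/(1 − uv/c²).
u' = (-0.290 − 0.680) / (1 − (-0.290)(0.680)) = -0.9700/1.1972 = -0.8102.
u' = -0.8102 × 3.00 × 10^8 m/s.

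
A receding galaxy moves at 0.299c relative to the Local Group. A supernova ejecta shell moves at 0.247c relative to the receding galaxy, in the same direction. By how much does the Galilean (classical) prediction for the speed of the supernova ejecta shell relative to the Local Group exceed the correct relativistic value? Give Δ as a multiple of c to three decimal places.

Galilean: u_cl = 0.247 + 0.299 = 0.5460.
Relativistic: u_rel = (0.247 + 0.299) / (1 + 0.247·0.299) = 0.5460/1.0739 = 0.5084.
Δ = 0.5460 − 0.5084 = 0.0376.

Δ = 0.038c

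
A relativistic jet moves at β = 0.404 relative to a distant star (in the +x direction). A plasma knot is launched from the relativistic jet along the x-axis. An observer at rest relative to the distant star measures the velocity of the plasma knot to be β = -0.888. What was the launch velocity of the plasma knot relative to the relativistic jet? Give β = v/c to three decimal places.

β = -0.951

Invert the composition law: u' = (u − v)/(1 − uv/c²).
u' = (-0.888 − 0.404) / (1 − (-0.888)(0.404)) = -1.2920/1.3588 = -0.9509.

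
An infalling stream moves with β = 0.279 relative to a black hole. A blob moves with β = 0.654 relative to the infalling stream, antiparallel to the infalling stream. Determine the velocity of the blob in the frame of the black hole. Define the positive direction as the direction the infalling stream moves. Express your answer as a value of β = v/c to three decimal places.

With v = 0.279 and u' = -0.654 (in units of c),
u = (u' + v)/(1 + u'v/c²):
u = (-0.654 + 0.279) / (1 + (-0.654)·0.279) = -0.3750/0.8175 = -0.4587

β = -0.459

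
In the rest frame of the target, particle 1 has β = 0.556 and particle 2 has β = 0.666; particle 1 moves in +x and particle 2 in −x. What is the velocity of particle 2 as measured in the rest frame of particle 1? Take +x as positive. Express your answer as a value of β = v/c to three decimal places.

β_A = 0.556, β_B = -0.666.
Transform to A's frame with the inverse velocity-addition law: u' = (u − v)/(1 − uv/c²), taking u = β_B and v = β_A.
u' = (-0.666 − 0.556) / (1 − (0.556)(-0.666)) = -1.2220/1.3703 = -0.8918.

β = -0.892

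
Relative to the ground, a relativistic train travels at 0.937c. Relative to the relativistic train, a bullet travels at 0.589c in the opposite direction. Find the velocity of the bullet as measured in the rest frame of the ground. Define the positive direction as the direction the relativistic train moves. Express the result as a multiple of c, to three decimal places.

+0.777c

With v = 0.937 and u' = -0.589 (in units of c),
u = (u' + v)/(1 + u'v/c²):
u = (-0.589 + 0.937) / (1 + (-0.589)·0.937) = 0.3480/0.4481 = 0.7766
(Galilean addition would give +0.348c.)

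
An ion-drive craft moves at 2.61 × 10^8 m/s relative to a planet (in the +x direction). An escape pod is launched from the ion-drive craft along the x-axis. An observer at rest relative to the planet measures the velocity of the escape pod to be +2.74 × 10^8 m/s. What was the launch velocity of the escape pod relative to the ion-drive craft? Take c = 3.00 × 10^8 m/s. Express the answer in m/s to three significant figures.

v = 0.870c, u = 0.913c.
Invert the composition law: u' = (u − v)/(1 − uv/c²).
u' = (0.913 − 0.870) / (1 − (0.913)(0.870)) = 0.0433/0.2054 = 0.2110.
u' = 0.2110 × 3.00 × 10^8 m/s.

+6.33 × 10^7 m/s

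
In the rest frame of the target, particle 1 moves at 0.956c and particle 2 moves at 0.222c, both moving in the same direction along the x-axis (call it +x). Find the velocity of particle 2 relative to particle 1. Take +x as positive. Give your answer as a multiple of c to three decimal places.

β_A = 0.956, β_B = 0.222.
Transform to A's frame with the inverse velocity-addition law: u' = (u − v)/(1 − uv/c²), taking u = β_B and v = β_A.
u' = (0.222 − 0.956) / (1 − (0.956)(0.222)) = -0.7340/0.7878 = -0.9317.

-0.932c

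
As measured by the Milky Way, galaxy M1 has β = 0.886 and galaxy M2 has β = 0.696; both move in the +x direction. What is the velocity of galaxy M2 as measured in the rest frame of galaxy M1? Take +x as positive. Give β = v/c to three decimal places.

β = -0.496

β_A = 0.886, β_B = 0.696.
Transform to A's frame with the inverse velocity-addition law: u' = (u − v)/(1 − uv/c²), taking u = β_B and v = β_A.
u' = (0.696 − 0.886) / (1 − (0.886)(0.696)) = -0.1900/0.3833 = -0.4956.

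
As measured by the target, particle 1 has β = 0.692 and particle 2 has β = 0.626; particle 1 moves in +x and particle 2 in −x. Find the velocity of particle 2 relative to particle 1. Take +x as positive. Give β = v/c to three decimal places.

β_A = 0.692, β_B = -0.626.
Transform to A's frame with the inverse velocity-addition law: u' = (u − v)/(1 − uv/c²), taking u = β_B and v = β_A.
u' = (-0.626 − 0.692) / (1 − (0.692)(-0.626)) = -1.3180/1.4332 = -0.9196.

β = -0.920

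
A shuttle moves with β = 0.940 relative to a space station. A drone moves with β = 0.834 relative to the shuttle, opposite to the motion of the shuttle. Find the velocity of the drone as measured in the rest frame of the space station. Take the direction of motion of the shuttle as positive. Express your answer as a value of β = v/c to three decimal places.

With v = 0.940 and u' = -0.834 (in units of c),
u = (u' + v)/(1 + u'v/c²):
u = (-0.834 + 0.940) / (1 + (-0.834)·0.940) = 0.1060/0.2160 = 0.4906

β = +0.491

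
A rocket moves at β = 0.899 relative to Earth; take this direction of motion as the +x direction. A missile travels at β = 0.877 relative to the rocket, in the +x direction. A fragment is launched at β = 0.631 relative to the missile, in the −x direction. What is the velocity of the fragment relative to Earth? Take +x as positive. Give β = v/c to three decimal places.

Apply u = (u' + v)/(1 + u'v/c²) successively, working outward toward Earth.
Start: velocity of the rocket relative to Earth = 0.8990c.
Compose with the missile (u' = 0.877 in the rocket frame): u_1 = (0.877 + 0.899) / (1 + 0.877·0.899) = 1.7760/1.7884 = 0.9931.
Compose with the fragment (u' = -0.631 in the missile frame): u_2 = (-0.631 + 0.993) / (1 + (-0.631)·0.993) = 0.3621/0.3734 = 0.9697.

β = +0.970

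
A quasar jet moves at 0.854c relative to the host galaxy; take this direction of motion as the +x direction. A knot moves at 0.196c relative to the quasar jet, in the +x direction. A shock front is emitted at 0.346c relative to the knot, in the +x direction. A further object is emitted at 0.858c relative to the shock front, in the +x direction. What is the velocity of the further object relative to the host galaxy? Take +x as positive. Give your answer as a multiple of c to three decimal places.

0.996c

Apply u = (u' + v)/(1 + u'v/c²) successively, working outward toward the host galaxy.
Start: velocity of the quasar jet relative to the host galaxy = 0.8540c.
Compose with the knot (u' = 0.196 in the quasar jet frame): u_1 = (0.196 + 0.854) / (1 + 0.196·0.854) = 1.0500/1.1674 = 0.8994.
Compose with the shock front (u' = 0.346 in the knot frame): u_2 = (0.346 + 0.899) / (1 + 0.346·0.899) = 1.2454/1.3112 = 0.9498.
Compose with the further object (u' = 0.858 in the shock front frame): u_3 = (0.858 + 0.950) / (1 + 0.858·0.950) = 1.8078/1.8150 = 0.9961.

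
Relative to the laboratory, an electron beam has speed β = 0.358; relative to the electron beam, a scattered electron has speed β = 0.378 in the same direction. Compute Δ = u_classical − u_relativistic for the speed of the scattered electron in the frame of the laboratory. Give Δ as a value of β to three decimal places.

Galilean: u_cl = 0.378 + 0.358 = 0.7360.
Relativistic: u_rel = (0.378 + 0.358) / (1 + 0.378·0.358) = 0.7360/1.1353 = 0.6483.
Δ = 0.7360 − 0.6483 = 0.0877.

Δ = 0.088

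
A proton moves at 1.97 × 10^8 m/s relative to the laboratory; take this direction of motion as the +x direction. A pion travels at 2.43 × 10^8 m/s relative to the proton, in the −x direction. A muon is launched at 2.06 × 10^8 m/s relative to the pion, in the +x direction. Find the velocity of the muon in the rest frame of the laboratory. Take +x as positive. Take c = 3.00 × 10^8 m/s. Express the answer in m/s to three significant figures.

+1.39 × 10^8 m/s

Apply u = (u' + v)/(1 + u'v/c²) successively, working outward toward the laboratory.
(Dividing each given speed by c = 3.00 × 10^8 m/s to work in units of c.)
Start: velocity of the proton relative to the laboratory = 0.6567c.
Compose with the pion (u' = -0.810 in the proton frame): u_1 = (-0.810 + 0.657) / (1 + (-0.810)·0.657) = -0.1533/0.4681 = -0.3276.
Compose with the muon (u' = 0.687 in the pion frame): u_2 = (0.687 + (-0.328)) / (1 + 0.687·(-0.328)) = 0.3591/0.7751 = 0.4633.
So u = 0.4633 × 3.00 × 10^8 m/s.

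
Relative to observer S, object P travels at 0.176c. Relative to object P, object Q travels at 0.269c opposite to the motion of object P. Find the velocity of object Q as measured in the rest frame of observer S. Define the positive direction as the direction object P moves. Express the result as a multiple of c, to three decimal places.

With v = 0.176 and u' = -0.269 (in units of c),
u = (u' + v)/(1 + u'v/c²):
u = (-0.269 + 0.176) / (1 + (-0.269)·0.176) = -0.0930/0.9527 = -0.0976

-0.098c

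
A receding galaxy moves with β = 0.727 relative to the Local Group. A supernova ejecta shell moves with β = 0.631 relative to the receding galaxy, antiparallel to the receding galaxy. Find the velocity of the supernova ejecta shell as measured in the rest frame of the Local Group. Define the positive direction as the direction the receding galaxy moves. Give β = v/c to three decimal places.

β = +0.177

With v = 0.727 and u' = -0.631 (in units of c),
u = (u' + v)/(1 + u'v/c²):
u = (-0.631 + 0.727) / (1 + (-0.631)·0.727) = 0.0960/0.5413 = 0.1774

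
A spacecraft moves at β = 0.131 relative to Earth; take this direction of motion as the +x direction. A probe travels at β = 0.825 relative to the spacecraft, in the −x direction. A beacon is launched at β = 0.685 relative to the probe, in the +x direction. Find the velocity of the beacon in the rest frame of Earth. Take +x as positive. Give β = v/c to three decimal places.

Apply u = (u' + v)/(1 + u'v/c²) successively, working outward toward Earth.
Start: velocity of the spacecraft relative to Earth = 0.1310c.
Compose with the probe (u' = -0.825 in the spacecraft frame): u_1 = (-0.825 + 0.131) / (1 + (-0.825)·0.131) = -0.6940/0.8919 = -0.7781.
Compose with the beacon (u' = 0.685 in the probe frame): u_2 = (0.685 + (-0.778)) / (1 + 0.685·(-0.778)) = -0.0931/0.4670 = -0.1993.

β = -0.199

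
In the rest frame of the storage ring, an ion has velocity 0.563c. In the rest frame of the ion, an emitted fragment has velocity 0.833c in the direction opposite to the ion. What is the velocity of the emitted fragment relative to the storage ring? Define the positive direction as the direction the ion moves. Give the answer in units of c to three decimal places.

-0.508c

With v = 0.563 and u' = -0.833 (in units of c),
u = (u' + v)/(1 + u'v/c²):
u = (-0.833 + 0.563) / (1 + (-0.833)·0.563) = -0.2700/0.5310 = -0.5085
(Galilean addition would give -0.270c.)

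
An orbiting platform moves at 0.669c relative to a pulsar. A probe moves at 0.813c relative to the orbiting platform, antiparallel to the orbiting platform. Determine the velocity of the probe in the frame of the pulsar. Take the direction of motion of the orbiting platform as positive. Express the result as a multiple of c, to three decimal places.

With v = 0.669 and u' = -0.813 (in units of c),
u = (u' + v)/(1 + u'v/c²):
u = (-0.813 + 0.669) / (1 + (-0.813)·0.669) = -0.1440/0.4561 = -0.3157

-0.316c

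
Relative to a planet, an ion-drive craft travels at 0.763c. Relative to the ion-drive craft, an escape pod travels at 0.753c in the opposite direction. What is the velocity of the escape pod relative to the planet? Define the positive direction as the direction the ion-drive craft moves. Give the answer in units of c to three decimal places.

+0.024c

With v = 0.763 and u' = -0.753 (in units of c),
u = (u' + v)/(1 + u'v/c²):
u = (-0.753 + 0.763) / (1 + (-0.753)·0.763) = 0.0100/0.4255 = 0.0235
(Galilean addition would give +0.010c.)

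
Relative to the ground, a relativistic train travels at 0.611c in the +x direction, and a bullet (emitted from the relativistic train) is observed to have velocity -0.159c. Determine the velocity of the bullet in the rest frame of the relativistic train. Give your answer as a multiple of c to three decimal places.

-0.702c

Invert the composition law: u' = (u − v)/(1 − uv/c²).
u' = (-0.159 − 0.611) / (1 − (-0.159)(0.611)) = -0.7700/1.0971 = -0.7018.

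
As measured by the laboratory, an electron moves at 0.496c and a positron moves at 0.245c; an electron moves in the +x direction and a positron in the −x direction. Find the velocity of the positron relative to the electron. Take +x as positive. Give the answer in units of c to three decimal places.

β_A = 0.496, β_B = -0.245.
Transform to A's frame with the inverse velocity-addition law: u' = (u − v)/(1 − uv/c²), taking u = β_B and v = β_A.
u' = (-0.245 − 0.496) / (1 − (0.496)(-0.245)) = -0.7410/1.1215 = -0.6607.

-0.661c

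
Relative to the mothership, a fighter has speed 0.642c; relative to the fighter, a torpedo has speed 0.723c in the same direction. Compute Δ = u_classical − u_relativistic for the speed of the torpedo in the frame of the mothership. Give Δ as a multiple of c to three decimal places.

Δ = 0.433c

Galilean: u_cl = 0.723 + 0.642 = 1.3650.
Relativistic: u_rel = (0.723 + 0.642) / (1 + 0.723·0.642) = 1.3650/1.4642 = 0.9323.
Δ = 1.3650 − 0.9323 = 0.4327.
(The classical prediction exceeds c; the relativistic result does not.)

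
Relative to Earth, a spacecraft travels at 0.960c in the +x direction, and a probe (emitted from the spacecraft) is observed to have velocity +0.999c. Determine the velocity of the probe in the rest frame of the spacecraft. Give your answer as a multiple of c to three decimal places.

+0.952c

Invert the composition law: u' = (u − v)/(1 − uv/c²).
u' = (0.999 − 0.960) / (1 − (0.999)(0.960)) = 0.0390/0.0410 = 0.9521.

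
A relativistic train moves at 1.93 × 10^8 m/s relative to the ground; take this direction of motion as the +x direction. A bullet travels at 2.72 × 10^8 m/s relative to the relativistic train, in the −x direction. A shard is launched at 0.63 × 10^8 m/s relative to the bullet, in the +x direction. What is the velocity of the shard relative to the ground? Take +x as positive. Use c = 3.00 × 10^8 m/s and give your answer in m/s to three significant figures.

-1.46 × 10^8 m/s

Apply u = (u' + v)/(1 + u'v/c²) successively, working outward toward the ground.
(Dividing each given speed by c = 3.00 × 10^8 m/s to work in units of c.)
Start: velocity of the relativistic train relative to the ground = 0.6433c.
Compose with the bullet (u' = -0.907 in the relativistic train frame): u_1 = (-0.907 + 0.643) / (1 + (-0.907)·0.643) = -0.2633/0.4167 = -0.6319.
Compose with the shard (u' = 0.210 in the bullet frame): u_2 = (0.210 + (-0.632)) / (1 + 0.210·(-0.632)) = -0.4219/0.8673 = -0.4865.
So u = -0.4865 × 3.00 × 10^8 m/s.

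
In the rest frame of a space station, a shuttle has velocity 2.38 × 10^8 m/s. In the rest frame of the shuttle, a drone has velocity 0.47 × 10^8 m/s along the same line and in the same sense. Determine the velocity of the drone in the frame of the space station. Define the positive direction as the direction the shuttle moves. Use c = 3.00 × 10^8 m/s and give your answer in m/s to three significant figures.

In units of c (dividing by 3.00 × 10^8 m/s): v = 0.793, u' = 0.157.
u = (u' + v)/(1 + u'v/c²):
u = (0.157 + 0.793) / (1 + 0.157·0.793) = 0.9500/1.1243 = 0.8450
(Galilean addition would give +0.950c.)
Converting back: u = 0.8450 × 3.00 × 10^8 m/s.

2.53 × 10^8 m/s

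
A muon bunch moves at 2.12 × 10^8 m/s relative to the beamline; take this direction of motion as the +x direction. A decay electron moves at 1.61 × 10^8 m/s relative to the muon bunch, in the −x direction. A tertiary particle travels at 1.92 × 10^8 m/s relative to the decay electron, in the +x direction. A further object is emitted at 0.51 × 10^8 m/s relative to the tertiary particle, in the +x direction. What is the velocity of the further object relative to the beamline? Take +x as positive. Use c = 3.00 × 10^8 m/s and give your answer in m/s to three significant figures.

+2.51 × 10^8 m/s

Apply u = (u' + v)/(1 + u'v/c²) successively, working outward toward the beamline.
(Dividing each given speed by c = 3.00 × 10^8 m/s to work in units of c.)
Start: velocity of the muon bunch relative to the beamline = 0.7067c.
Compose with the decay electron (u' = -0.537 in the muon bunch frame): u_1 = (-0.537 + 0.707) / (1 + (-0.537)·0.707) = 0.1700/0.6208 = 0.2739.
Compose with the tertiary particle (u' = 0.640 in the decay electron frame): u_2 = (0.640 + 0.274) / (1 + 0.640·0.274) = 0.9139/1.1753 = 0.7776.
Compose with the further object (u' = 0.170 in the tertiary particle frame): u_3 = (0.170 + 0.778) / (1 + 0.170·0.778) = 0.9476/1.1322 = 0.8369.
So u = 0.8369 × 3.00 × 10^8 m/s.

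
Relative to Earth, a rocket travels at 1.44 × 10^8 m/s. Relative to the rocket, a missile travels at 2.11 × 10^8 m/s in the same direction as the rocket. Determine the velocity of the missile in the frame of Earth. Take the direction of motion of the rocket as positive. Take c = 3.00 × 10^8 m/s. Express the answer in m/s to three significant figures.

2.65 × 10^8 m/s

In units of c (dividing by 3.00 × 10^8 m/s): v = 0.480, u' = 0.703.
u = (u' + v)/(1 + u'v/c²):
u = (0.703 + 0.480) / (1 + 0.703·0.480) = 1.1833/1.3376 = 0.8847
Converting back: u = 0.8847 × 3.00 × 10^8 m/s.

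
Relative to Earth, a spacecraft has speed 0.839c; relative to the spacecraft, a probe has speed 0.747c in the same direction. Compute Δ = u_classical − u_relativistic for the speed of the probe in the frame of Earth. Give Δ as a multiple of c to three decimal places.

Δ = 0.611c

Galilean: u_cl = 0.747 + 0.839 = 1.5860.
Relativistic: u_rel = (0.747 + 0.839) / (1 + 0.747·0.839) = 1.5860/1.6267 = 0.9750.
Δ = 1.5860 − 0.9750 = 0.6110.
(The classical prediction exceeds c; the relativistic result does not.)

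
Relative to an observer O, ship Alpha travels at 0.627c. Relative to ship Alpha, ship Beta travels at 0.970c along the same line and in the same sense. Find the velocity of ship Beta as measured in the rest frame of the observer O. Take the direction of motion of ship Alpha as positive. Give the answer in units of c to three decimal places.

With v = 0.627 and u' = 0.970 (in units of c),
u = (u' + v)/(1 + u'v/c²):
u = (0.970 + 0.627) / (1 + 0.970·0.627) = 1.5970/1.6082 = 0.9930

0.993c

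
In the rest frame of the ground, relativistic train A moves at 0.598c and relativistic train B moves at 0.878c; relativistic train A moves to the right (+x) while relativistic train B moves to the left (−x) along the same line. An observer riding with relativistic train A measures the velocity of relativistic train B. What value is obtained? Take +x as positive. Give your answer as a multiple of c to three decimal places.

-0.968c

β_A = 0.598, β_B = -0.878.
Transform to A's frame with the inverse velocity-addition law: u' = (u − v)/(1 − uv/c²), taking u = β_B and v = β_A.
u' = (-0.878 − 0.598) / (1 − (0.598)(-0.878)) = -1.4760/1.5250 = -0.9678.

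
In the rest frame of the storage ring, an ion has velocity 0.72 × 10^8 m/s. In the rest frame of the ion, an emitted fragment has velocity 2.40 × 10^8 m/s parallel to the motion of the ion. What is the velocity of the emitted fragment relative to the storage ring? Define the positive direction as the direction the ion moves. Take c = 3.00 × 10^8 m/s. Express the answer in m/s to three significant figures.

In units of c (dividing by 3.00 × 10^8 m/s): v = 0.240, u' = 0.800.
u = (u' + v)/(1 + u'v/c²):
u = (0.800 + 0.240) / (1 + 0.800·0.240) = 1.0400/1.1920 = 0.8725
(Galilean addition would give +1.040c, exceeding c.)
Converting back: u = 0.8725 × 3.00 × 10^8 m/s.

2.62 × 10^8 m/s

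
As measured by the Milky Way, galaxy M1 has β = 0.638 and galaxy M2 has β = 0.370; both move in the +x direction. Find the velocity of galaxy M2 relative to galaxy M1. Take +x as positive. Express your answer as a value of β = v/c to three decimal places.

β = -0.351

β_A = 0.638, β_B = 0.370.
Transform to A's frame with the inverse velocity-addition law: u' = (u − v)/(1 − uv/c²), taking u = β_B and v = β_A.
u' = (0.370 − 0.638) / (1 − (0.638)(0.370)) = -0.2680/0.7639 = -0.3508.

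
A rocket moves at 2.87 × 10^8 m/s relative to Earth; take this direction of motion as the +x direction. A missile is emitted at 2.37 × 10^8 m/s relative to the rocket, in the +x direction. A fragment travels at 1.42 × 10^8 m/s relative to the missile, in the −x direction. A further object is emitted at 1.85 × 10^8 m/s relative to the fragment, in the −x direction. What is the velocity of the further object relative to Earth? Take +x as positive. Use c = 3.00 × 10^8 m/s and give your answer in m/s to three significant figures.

+2.82 × 10^8 m/s

Apply u = (u' + v)/(1 + u'v/c²) successively, working outward toward Earth.
(Dividing each given speed by c = 3.00 × 10^8 m/s to work in units of c.)
Start: velocity of the rocket relative to Earth = 0.9567c.
Compose with the missile (u' = 0.790 in the rocket frame): u_1 = (0.790 + 0.957) / (1 + 0.790·0.957) = 1.7467/1.7558 = 0.9948.
Compose with the fragment (u' = -0.473 in the missile frame): u_2 = (-0.473 + 0.995) / (1 + (-0.473)·0.995) = 0.5215/0.5291 = 0.9856.
Compose with the further object (u' = -0.617 in the fragment frame): u_3 = (-0.617 + 0.986) / (1 + (-0.617)·0.986) = 0.3689/0.3922 = 0.9405.
So u = 0.9405 × 3.00 × 10^8 m/s.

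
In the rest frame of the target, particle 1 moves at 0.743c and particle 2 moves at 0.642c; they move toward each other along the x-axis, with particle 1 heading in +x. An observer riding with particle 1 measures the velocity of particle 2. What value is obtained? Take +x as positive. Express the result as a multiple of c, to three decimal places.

-0.938c

β_A = 0.743, β_B = -0.642.
Transform to A's frame with the inverse velocity-addition law: u' = (u − v)/(1 − uv/c²), taking u = β_B and v = β_A.
u' = (-0.642 − 0.743) / (1 − (0.743)(-0.642)) = -1.3850/1.4770 = -0.9377.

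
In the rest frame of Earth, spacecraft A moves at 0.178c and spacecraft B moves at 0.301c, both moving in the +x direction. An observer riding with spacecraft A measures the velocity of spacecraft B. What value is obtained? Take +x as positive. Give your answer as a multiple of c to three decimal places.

+0.130c

β_A = 0.178, β_B = 0.301.
Transform to A's frame with the inverse velocity-addition law: u' = (u − v)/(1 − uv/c²), taking u = β_B and v = β_A.
u' = (0.301 − 0.178) / (1 − (0.178)(0.301)) = 0.1230/0.9464 = 0.1300.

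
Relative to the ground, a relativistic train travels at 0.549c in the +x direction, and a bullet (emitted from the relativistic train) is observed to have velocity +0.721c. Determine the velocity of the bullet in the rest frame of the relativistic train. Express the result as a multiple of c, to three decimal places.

+0.285c

Invert the composition law: u' = (u − v)/(1 − uv/c²).
u' = (0.721 − 0.549) / (1 − (0.721)(0.549)) = 0.1720/0.6042 = 0.2847.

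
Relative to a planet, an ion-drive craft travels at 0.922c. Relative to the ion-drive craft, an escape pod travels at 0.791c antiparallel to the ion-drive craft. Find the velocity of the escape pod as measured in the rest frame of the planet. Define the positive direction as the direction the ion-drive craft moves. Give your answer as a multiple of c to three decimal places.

+0.484c

With v = 0.922 and u' = -0.791 (in units of c),
u = (u' + v)/(1 + u'v/c²):
u = (-0.791 + 0.922) / (1 + (-0.791)·0.922) = 0.1310/0.2707 = 0.4839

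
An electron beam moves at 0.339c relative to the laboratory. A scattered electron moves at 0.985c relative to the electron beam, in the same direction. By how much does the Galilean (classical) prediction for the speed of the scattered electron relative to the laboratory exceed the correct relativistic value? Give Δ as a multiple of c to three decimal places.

Δ = 0.331c

Galilean: u_cl = 0.985 + 0.339 = 1.3240.
Relativistic: u_rel = (0.985 + 0.339) / (1 + 0.985·0.339) = 1.3240/1.3339 = 0.9926.
Δ = 1.3240 − 0.9926 = 0.3314.
(The classical prediction exceeds c; the relativistic result does not.)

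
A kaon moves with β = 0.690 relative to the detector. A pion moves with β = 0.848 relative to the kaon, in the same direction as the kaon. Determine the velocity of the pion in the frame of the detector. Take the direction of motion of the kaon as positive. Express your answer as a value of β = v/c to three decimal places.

β = 0.970

With v = 0.690 and u' = 0.848 (in units of c),
u = (u' + v)/(1 + u'v/c²):
u = (0.848 + 0.690) / (1 + 0.848·0.690) = 1.5380/1.5851 = 0.9703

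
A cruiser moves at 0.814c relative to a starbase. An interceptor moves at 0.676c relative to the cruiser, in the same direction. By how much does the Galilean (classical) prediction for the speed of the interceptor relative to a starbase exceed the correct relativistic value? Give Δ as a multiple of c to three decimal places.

Δ = 0.529c

Galilean: u_cl = 0.676 + 0.814 = 1.4900.
Relativistic: u_rel = (0.676 + 0.814) / (1 + 0.676·0.814) = 1.4900/1.5503 = 0.9611.
Δ = 1.4900 − 0.9611 = 0.5289.
(The classical prediction exceeds c; the relativistic result does not.)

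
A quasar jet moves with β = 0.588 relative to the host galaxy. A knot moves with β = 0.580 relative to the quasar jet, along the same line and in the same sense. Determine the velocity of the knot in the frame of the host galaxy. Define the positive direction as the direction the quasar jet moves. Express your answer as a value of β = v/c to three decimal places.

With v = 0.588 and u' = 0.580 (in units of c),
u = (u' + v)/(1 + u'v/c²):
u = (0.580 + 0.588) / (1 + 0.580·0.588) = 1.1680/1.3410 = 0.8710
(Galilean addition would give +1.168c, exceeding c.)

β = 0.871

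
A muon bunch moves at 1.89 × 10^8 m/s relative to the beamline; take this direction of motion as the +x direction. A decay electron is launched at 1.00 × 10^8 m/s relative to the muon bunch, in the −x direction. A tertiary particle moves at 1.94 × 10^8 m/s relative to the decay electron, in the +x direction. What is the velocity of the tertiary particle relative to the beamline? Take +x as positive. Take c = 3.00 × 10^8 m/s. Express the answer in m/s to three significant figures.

Apply u = (u' + v)/(1 + u'v/c²) successively, working outward toward the beamline.
(Dividing each given speed by c = 3.00 × 10^8 m/s to work in units of c.)
Start: velocity of the muon bunch relative to the beamline = 0.6300c.
Compose with the decay electron (u' = -0.333 in the muon bunch frame): u_1 = (-0.333 + 0.630) / (1 + (-0.333)·0.630) = 0.2967/0.7900 = 0.3755.
Compose with the tertiary particle (u' = 0.647 in the decay electron frame): u_2 = (0.647 + 0.376) / (1 + 0.647·0.376) = 1.0222/1.2428 = 0.8225.
So u = 0.8225 × 3.00 × 10^8 m/s.

+2.47 × 10^8 m/s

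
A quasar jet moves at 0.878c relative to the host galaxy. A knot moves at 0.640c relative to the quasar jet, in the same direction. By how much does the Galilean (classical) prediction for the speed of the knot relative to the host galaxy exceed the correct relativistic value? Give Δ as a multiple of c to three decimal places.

Galilean: u_cl = 0.640 + 0.878 = 1.5180.
Relativistic: u_rel = (0.640 + 0.878) / (1 + 0.640·0.878) = 1.5180/1.5619 = 0.9719.
Δ = 1.5180 − 0.9719 = 0.5461.
(The classical prediction exceeds c; the relativistic result does not.)

Δ = 0.546c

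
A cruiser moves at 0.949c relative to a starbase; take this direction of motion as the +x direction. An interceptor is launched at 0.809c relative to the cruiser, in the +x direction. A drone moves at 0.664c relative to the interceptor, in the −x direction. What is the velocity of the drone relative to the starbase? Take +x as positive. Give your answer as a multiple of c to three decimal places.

Apply u = (u' + v)/(1 + u'v/c²) successively, working outward toward the starbase.
Start: velocity of the cruiser relative to the starbase = 0.9490c.
Compose with the interceptor (u' = 0.809 in the cruiser frame): u_1 = (0.809 + 0.949) / (1 + 0.809·0.949) = 1.7580/1.7677 = 0.9945.
Compose with the drone (u' = -0.664 in the interceptor frame): u_2 = (-0.664 + 0.994) / (1 + (-0.664)·0.994) = 0.3305/0.3397 = 0.9730.

+0.973c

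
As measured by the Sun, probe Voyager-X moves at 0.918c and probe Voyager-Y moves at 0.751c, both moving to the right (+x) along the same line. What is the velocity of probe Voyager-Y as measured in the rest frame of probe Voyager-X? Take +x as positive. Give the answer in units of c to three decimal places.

-0.538c

β_A = 0.918, β_B = 0.751.
Transform to A's frame with the inverse velocity-addition law: u' = (u − v)/(1 − uv/c²), taking u = β_B and v = β_A.
u' = (0.751 − 0.918) / (1 − (0.918)(0.751)) = -0.1670/0.3106 = -0.5377.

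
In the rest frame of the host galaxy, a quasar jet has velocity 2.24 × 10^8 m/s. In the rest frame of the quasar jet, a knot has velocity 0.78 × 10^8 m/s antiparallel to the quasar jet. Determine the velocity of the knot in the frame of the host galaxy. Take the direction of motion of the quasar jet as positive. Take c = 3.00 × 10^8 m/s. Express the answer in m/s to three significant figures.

In units of c (dividing by 3.00 × 10^8 m/s): v = 0.747, u' = -0.260.
u = (u' + v)/(1 + u'v/c²):
u = (-0.260 + 0.747) / (1 + (-0.260)·0.747) = 0.4867/0.8059 = 0.6039
(Galilean addition would give +0.487c.)
Converting back: u = 0.6039 × 3.00 × 10^8 m/s.

+1.81 × 10^8 m/s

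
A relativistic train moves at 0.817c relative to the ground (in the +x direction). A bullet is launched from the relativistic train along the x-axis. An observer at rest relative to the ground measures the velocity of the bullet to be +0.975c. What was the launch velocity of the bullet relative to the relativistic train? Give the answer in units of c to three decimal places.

Invert the composition law: u' = (u − v)/(1 − uv/c²).
u' = (0.975 − 0.817) / (1 − (0.975)(0.817)) = 0.1580/0.2034 = 0.7767.

+0.777c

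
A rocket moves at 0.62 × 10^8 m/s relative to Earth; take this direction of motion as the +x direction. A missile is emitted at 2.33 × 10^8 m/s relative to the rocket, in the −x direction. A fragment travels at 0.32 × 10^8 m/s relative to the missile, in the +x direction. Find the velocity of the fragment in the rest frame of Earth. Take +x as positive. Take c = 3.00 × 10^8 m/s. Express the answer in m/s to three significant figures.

Apply u = (u' + v)/(1 + u'v/c²) successively, working outward toward Earth.
(Dividing each given speed by c = 3.00 × 10^8 m/s to work in units of c.)
Start: velocity of the rocket relative to Earth = 0.2067c.
Compose with the missile (u' = -0.777 in the rocket frame): u_1 = (-0.777 + 0.207) / (1 + (-0.777)·0.207) = -0.5700/0.8395 = -0.6790.
Compose with the fragment (u' = 0.107 in the missile frame): u_2 = (0.107 + (-0.679)) / (1 + 0.107·(-0.679)) = -0.5723/0.9276 = -0.6170.
So u = -0.6170 × 3.00 × 10^8 m/s.

-1.85 × 10^8 m/s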